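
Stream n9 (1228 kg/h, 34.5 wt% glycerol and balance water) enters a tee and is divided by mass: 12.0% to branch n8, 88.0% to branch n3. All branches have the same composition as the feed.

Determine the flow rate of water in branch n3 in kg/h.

Branch n3 total = 0.880×1228 = 1080.6 kg/h.
water in n3 = 0.655×1080.6 = 707.82 kg/h.

707.8 kg/h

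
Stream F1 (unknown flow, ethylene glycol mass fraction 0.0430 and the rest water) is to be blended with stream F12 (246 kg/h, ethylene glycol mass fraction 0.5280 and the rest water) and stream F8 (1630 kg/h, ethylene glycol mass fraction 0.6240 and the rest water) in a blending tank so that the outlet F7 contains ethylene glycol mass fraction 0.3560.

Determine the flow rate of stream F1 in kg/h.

1531 kg/h

Let F1 be the unknown flow. Total out = 1876 + F1.
ethylene glycol balance: 1147 + 0.043·F1 = 0.356·(1876 + F1)
(0.043 − 0.356)·F1 = 0.356×1876 − 1147 = -479.15
F1 = -479.15 / -0.313 = 1530.8 kg/h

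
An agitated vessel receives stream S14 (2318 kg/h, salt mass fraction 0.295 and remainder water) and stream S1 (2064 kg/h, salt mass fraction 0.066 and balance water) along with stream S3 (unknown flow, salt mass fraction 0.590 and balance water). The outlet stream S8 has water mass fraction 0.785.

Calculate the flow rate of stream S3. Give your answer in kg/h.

325.6 kg/h

Let S3 be the unknown flow. Total out = 4382 + S3.
water balance: 3562 + 0.410·S3 = 0.785·(4382 + S3)
(0.410 − 0.785)·S3 = 0.785×4382 − 3562 = -122.1
S3 = -122.1 / -0.375 = 325.59 kg/h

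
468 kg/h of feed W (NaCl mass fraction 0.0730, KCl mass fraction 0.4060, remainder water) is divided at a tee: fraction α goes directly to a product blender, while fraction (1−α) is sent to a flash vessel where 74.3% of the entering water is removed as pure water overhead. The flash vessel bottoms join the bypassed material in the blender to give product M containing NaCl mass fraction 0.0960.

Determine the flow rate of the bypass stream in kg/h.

All 468×0.073 = 34.164 kg/h of NaCl reaches M, so M = 34.164/0.096 = 355.87 kg/h and vapour = 112.13 kg/h.
The evaporator receives (1−α)·468 of feed at 0.521 water and removes 0.743 of that water:
0.743×0.521×(1−α)×468 = 112.13
(1−α) = 112.13/181.16 = 0.6189;  α = 0.3811.
Bypass flow = 0.3811×468 = 178.35 kg/h.

178.3 kg/h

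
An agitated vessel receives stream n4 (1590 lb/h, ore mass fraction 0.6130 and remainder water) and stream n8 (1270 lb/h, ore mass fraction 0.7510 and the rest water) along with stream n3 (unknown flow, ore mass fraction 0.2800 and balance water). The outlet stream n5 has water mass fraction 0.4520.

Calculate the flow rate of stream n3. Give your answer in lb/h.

Let n3 be the unknown flow. Total out = 2860 + n3.
water balance: 931.56 + 0.720·n3 = 0.452·(2860 + n3)
(0.720 − 0.452)·n3 = 0.452×2860 − 931.56 = 361.16
n3 = 361.16 / 0.268 = 1347.6 lb/h

1348 lb/h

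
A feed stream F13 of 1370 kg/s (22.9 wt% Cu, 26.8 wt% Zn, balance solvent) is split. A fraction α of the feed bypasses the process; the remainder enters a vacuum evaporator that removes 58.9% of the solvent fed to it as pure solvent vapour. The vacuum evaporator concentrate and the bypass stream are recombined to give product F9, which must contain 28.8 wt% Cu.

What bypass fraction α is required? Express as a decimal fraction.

All 1370×0.229 = 313.73 kg/s of Cu reaches F9, so F9 = 313.73/0.288 = 1089.3 kg/s and vapour = 280.66 kg/s.
The evaporator receives (1−α)·1370 of feed at 0.503 solvent and removes 0.589 of that solvent:
0.589×0.503×(1−α)×1370 = 280.66
(1−α) = 280.66/405.89 = 0.6915;  α = 0.3085.

0.309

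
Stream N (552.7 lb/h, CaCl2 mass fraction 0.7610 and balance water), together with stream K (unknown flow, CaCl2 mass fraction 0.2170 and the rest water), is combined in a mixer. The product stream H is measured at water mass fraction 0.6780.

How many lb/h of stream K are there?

2311 lb/h

Let K be the unknown flow. Total out = 552.7 + K.
water balance: 132.1 + 0.783·K = 0.678·(552.7 + K)
(0.783 − 0.678)·K = 0.678×552.7 − 132.1 = 242.64
K = 242.64 / 0.105 = 2310.8 lb/h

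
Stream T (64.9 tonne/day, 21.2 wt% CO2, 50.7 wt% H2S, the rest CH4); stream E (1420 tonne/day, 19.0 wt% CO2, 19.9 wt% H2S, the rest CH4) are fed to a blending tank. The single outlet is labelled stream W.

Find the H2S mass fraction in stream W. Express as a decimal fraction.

Total flow out = 64.9 + 1420 = 1484.9 tonne/day.
H2S in = 64.9×0.507 + 1420×0.199 = 315.48 tonne/day.
H2S mass fraction in W = 315.48/1484.9 = 0.212.

0.212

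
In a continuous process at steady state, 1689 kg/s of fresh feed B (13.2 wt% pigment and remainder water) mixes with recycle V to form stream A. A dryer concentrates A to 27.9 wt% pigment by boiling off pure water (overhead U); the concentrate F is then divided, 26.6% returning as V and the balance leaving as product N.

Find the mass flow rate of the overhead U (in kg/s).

Overall pigment balance (none leaves overhead): pigment in fresh feed = pigment in product, i.e. 1689×0.132 = (1−0.266)·F·0.279.
F = 222.95/(0.279×0.734) = 1088.7 kg/s.
Recycle V = 0.266×1088.7 = 289.59 kg/s.
Combined feed A = 1689 + 289.59 = 1978.6 kg/s.
Overhead U = A − F = 1978.6 − 1088.7 = 889.9 kg/s.

889.9 kg/s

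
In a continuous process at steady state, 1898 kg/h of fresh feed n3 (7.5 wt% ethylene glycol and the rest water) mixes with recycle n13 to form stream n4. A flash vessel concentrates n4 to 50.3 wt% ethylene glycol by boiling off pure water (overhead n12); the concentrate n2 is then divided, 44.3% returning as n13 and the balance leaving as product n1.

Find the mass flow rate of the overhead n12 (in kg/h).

Overall ethylene glycol balance (none leaves overhead): ethylene glycol in fresh feed = ethylene glycol in product, i.e. 1898×0.075 = (1−0.443)·n2·0.503.
n2 = 142.35/(0.503×0.557) = 508.08 kg/h.
Recycle n13 = 0.443×508.08 = 225.08 kg/h.
Combined feed n4 = 1898 + 225.08 = 2123.1 kg/h.
Overhead n12 = n4 − n2 = 2123.1 − 508.08 = 1615 kg/h.

1615 kg/h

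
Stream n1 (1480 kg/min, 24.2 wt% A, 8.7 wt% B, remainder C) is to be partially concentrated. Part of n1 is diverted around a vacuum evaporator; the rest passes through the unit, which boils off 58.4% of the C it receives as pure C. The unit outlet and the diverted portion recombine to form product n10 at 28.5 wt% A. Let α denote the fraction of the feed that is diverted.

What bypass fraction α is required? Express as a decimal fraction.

All 1480×0.242 = 358.16 kg/min of A reaches n10, so n10 = 358.16/0.285 = 1256.7 kg/min and vapour = 223.3 kg/min.
The evaporator receives (1−α)·1480 of feed at 0.671 C and removes 0.584 of that C:
0.584×0.671×(1−α)×1480 = 223.3
(1−α) = 223.3/579.96 = 0.3850;  α = 0.6150.

0.615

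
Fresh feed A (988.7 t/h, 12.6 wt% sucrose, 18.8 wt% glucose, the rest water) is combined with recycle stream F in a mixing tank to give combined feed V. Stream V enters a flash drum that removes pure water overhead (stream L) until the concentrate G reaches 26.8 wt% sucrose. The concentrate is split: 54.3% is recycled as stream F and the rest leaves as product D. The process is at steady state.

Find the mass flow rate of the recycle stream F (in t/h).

552.3 t/h

Overall sucrose balance (none leaves overhead): sucrose in fresh feed = sucrose in product, i.e. 988.7×0.126 = (1−0.543)·G·0.268.
G = 124.58/(0.268×0.457) = 1017.1 t/h.
Recycle F = 0.543×1017.1 = 552.31 t/h.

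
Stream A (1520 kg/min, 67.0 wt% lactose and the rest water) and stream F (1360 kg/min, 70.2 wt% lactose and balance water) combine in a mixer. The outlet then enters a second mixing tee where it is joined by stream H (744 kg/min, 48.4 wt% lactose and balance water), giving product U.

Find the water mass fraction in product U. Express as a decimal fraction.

Overall, product flow = 3624 kg/min.
water in = 1520×0.330 + 1360×0.298 + 744×0.516 = 1290.8 kg/min.
water fraction in U = 0.3562.

0.3562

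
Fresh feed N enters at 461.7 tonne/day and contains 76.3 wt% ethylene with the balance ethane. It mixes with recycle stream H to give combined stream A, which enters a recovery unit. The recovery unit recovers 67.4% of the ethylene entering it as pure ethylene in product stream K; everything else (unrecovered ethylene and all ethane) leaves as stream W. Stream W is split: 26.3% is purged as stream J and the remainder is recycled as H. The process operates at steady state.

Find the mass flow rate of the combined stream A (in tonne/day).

ethane enters only via N and leaves only via the purge: 461.7×0.237 = 0.263×(ethane in W), and the recovery unit passes all ethane, so ethane in A = ethane in W = 416.06 tonne/day.
ethylene in A: m_A = 461.7×0.763 + (1−0.263)·(1−0.674)·m_A, so m_A = 352.28/0.7597 = 463.68 tonne/day.
A = 463.68 + 416.06 = 879.74 tonne/day.

879.7 tonne/day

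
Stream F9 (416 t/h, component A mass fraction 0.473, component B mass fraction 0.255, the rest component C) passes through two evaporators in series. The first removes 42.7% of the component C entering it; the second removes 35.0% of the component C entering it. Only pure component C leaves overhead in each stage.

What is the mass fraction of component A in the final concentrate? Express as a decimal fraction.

0.570

component C in feed = 416×0.272 = 113.15 t/h.
After stage 1: component C left = (1−0.427)×113.15 = 64.836; stream total = 367.68 t/h.
After stage 2: component C left = (1−0.350)×64.836 = 42.143; final concentrate = 344.99 t/h.
component A fraction = 196.77/344.99 = 0.570.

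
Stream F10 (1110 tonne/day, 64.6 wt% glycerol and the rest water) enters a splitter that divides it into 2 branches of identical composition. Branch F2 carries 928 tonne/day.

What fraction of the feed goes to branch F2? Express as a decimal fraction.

Fraction to F2 = 928/1110 = 0.8360.

0.836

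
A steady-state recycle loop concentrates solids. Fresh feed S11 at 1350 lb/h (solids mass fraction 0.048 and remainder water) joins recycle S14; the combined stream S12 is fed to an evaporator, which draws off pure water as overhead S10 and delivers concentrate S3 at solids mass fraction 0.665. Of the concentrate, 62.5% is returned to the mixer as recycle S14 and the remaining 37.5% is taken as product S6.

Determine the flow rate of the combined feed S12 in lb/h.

Overall solids balance (none leaves overhead): solids in fresh feed = solids in product, i.e. 1350×0.048 = (1−0.625)·S3·0.665.
S3 = 64.8/(0.665×0.375) = 259.85 lb/h.
Recycle S14 = 0.625×259.85 = 162.41 lb/h.
Combined feed S12 = 1350 + 162.41 = 1512.4 lb/h.

1512 lb/h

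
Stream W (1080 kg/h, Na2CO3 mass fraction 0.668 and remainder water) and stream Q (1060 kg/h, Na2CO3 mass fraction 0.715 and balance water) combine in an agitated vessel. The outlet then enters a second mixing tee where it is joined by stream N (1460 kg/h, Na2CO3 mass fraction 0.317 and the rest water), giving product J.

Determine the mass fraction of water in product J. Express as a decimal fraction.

Overall, product flow = 3600 kg/h.
water in = 1080×0.332 + 1060×0.285 + 1460×0.683 = 1657.8 kg/h.
water fraction in J = 0.461.

0.461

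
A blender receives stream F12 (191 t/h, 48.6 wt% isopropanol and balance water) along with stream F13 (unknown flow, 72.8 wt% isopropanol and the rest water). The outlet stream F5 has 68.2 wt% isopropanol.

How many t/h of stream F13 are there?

813.8 t/h

Let F13 be the unknown flow. Total out = 191 + F13.
isopropanol balance: 92.826 + 0.728·F13 = 0.682·(191 + F13)
(0.728 − 0.682)·F13 = 0.682×191 − 92.826 = 37.436
F13 = 37.436 / 0.046 = 813.83 t/h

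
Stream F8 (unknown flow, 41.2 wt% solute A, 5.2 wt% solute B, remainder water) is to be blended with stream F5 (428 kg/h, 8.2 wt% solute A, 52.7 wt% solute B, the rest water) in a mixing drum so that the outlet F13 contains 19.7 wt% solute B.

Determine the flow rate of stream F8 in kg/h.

Let F8 be the unknown flow. Total out = 428 + F8.
solute B balance: 225.56 + 0.052·F8 = 0.197·(428 + F8)
(0.052 − 0.197)·F8 = 0.197×428 − 225.56 = -141.24
F8 = -141.24 / -0.145 = 974.07 kg/h

974.1 kg/h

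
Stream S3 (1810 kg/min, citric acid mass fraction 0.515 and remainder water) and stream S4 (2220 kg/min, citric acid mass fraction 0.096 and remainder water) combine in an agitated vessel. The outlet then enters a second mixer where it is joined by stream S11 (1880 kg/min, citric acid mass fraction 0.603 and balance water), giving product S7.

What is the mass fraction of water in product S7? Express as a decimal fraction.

Overall, product flow = 5910 kg/min.
water in = 1810×0.485 + 2220×0.904 + 1880×0.397 = 3631.1 kg/min.
water fraction in S7 = 0.614.

0.614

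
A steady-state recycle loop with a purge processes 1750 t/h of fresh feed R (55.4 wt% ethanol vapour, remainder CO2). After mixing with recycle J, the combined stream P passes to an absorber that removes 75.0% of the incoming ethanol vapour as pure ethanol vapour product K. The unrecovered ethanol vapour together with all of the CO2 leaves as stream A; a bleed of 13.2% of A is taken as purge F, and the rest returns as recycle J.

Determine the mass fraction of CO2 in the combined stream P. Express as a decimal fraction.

CO2 enters only via R and leaves only via the purge: 1750×0.446 = 0.132×(CO2 in A), and the absorber passes all CO2, so CO2 in P = CO2 in A = 5912.9 t/h.
ethanol vapour in P: m_A = 1750×0.554 + (1−0.132)·(1−0.750)·m_A, so m_A = 969.5/0.7830 = 1238.2 t/h.
P = 1238.2 + 5912.9 = 7151.1 t/h.
CO2 fraction in P = 5912.9/7151.1 = 0.8269.

0.8269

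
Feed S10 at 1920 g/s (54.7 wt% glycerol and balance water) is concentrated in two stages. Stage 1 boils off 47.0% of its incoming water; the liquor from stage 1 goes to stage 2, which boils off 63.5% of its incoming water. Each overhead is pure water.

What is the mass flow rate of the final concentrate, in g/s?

1218 g/s

water in feed = 1920×0.453 = 869.76 g/s.
After stage 1: water left = (1−0.470)×869.76 = 460.97; stream total = 1511.2 g/s.
After stage 2: water left = (1−0.635)×460.97 = 168.26; final concentrate = 1218.5 g/s.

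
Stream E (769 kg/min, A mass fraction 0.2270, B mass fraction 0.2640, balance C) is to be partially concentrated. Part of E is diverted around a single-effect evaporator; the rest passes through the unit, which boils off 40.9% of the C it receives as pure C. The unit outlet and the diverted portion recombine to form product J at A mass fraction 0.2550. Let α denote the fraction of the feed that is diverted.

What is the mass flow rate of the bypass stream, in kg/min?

All 769×0.227 = 174.56 kg/min of A reaches J, so J = 174.56/0.255 = 684.56 kg/min and vapour = 84.439 kg/min.
The evaporator receives (1−α)·769 of feed at 0.509 C and removes 0.409 of that C:
0.409×0.509×(1−α)×769 = 84.439
(1−α) = 84.439/160.09 = 0.5274;  α = 0.4726.
Bypass flow = 0.4726×769 = 363.4 kg/min.

363.4 kg/min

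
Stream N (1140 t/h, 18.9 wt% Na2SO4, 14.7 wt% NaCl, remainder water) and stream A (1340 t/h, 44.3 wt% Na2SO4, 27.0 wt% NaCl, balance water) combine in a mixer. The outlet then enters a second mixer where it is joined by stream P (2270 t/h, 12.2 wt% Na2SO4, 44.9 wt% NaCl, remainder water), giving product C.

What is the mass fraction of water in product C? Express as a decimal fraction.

0.445

Overall, product flow = 4750 t/h.
water in = 1140×0.664 + 1340×0.287 + 2270×0.429 = 2115.4 t/h.
water fraction in C = 0.445.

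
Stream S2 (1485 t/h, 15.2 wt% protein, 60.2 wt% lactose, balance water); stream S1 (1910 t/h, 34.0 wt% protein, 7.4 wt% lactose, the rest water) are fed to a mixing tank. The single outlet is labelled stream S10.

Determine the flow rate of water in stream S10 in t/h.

water out = water in = 1485×0.246 + 1910×0.586 = 1484.6 t/h.

1485 t/h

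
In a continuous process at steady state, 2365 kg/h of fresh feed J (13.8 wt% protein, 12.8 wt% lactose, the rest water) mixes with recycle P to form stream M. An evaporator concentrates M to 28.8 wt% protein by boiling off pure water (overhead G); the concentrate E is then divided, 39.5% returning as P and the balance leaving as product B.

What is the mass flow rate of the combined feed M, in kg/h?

3105 kg/h

Overall protein balance (none leaves overhead): protein in fresh feed = protein in product, i.e. 2365×0.138 = (1−0.395)·E·0.288.
E = 326.37/(0.288×0.605) = 1873.1 kg/h.
Recycle P = 0.395×1873.1 = 739.88 kg/h.
Combined feed M = 2365 + 739.88 = 3104.9 kg/h.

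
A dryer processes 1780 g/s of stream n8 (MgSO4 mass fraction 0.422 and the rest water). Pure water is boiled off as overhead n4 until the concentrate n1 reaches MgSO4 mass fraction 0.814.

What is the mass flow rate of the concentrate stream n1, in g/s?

MgSO4 is conserved: 1780×0.422 = 751.16 g/s all reports to the concentrate.
Concentrate = 751.16/(target fraction) = 922.8 g/s.

922.8 g/s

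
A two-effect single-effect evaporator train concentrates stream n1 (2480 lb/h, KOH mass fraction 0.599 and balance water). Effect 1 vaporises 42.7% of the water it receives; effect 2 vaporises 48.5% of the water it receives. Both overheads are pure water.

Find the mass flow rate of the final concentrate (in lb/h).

1779 lb/h

water in feed = 2480×0.401 = 994.48 lb/h.
After stage 1: water left = (1−0.427)×994.48 = 569.84; stream total = 2055.4 lb/h.
After stage 2: water left = (1−0.485)×569.84 = 293.47; final concentrate = 1779 lb/h.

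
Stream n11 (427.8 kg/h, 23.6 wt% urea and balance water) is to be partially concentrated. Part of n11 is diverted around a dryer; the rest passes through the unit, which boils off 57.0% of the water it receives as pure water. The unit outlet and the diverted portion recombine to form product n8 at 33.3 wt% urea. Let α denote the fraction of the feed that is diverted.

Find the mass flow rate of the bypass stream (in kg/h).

141.6 kg/h

All 427.8×0.236 = 100.96 kg/h of urea reaches n8, so n8 = 100.96/0.333 = 303.19 kg/h and vapour = 124.61 kg/h.
The evaporator receives (1−α)·427.8 of feed at 0.764 water and removes 0.570 of that water:
0.570×0.764×(1−α)×427.8 = 124.61
(1−α) = 124.61/186.3 = 0.6689;  α = 0.3311.
Bypass flow = 0.3311×427.8 = 141.65 kg/h.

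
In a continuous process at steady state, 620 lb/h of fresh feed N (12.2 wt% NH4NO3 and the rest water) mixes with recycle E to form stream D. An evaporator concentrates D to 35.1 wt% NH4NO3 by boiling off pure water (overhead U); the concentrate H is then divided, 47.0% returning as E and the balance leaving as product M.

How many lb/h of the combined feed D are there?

Overall NH4NO3 balance (none leaves overhead): NH4NO3 in fresh feed = NH4NO3 in product, i.e. 620×0.122 = (1−0.470)·H·0.351.
H = 75.64/(0.351×0.530) = 406.6 lb/h.
Recycle E = 0.470×406.6 = 191.1 lb/h.
Combined feed D = 620 + 191.1 = 811.1 lb/h.

811.1 lb/h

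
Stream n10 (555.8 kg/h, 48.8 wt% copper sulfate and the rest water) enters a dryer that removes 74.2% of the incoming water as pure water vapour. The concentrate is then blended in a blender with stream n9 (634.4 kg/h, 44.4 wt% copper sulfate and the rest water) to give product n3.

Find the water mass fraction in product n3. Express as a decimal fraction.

Vapour removed = 0.742×0.512×555.8 = 211.15 kg/h; concentrate = 344.65 kg/h.
water reaching the mixer = 73.419 (from concentrate) + 634.4×0.556 = 426.15 kg/h.
Product flow = 344.65 + 634.4 = 979.05 kg/h; water fraction = 0.4353.

0.4353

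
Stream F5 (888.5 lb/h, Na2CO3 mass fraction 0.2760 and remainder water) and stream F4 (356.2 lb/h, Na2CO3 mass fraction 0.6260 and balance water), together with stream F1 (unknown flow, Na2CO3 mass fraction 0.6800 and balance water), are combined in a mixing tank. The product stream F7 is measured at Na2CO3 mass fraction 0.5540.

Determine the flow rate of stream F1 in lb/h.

1757 lb/h

Let F1 be the unknown flow. Total out = 1244.7 + F1.
Na2CO3 balance: 468.21 + 0.680·F1 = 0.554·(1244.7 + F1)
(0.680 − 0.554)·F1 = 0.554×1244.7 − 468.21 = 221.36
F1 = 221.36 / 0.126 = 1756.8 lb/h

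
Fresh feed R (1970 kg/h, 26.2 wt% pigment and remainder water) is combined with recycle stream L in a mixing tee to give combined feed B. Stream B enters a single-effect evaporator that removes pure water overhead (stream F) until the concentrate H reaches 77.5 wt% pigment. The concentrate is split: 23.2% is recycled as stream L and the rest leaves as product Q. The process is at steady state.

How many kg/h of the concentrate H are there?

867.2 kg/h

Overall pigment balance (none leaves overhead): pigment in fresh feed = pigment in product, i.e. 1970×0.262 = (1−0.232)·H·0.775.
H = 516.14/(0.775×0.768) = 867.17 kg/h.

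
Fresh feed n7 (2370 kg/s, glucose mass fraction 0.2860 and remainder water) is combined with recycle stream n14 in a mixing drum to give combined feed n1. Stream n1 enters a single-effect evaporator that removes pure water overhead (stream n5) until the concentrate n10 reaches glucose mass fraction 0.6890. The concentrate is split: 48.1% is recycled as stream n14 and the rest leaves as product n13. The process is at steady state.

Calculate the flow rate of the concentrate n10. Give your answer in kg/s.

Overall glucose balance (none leaves overhead): glucose in fresh feed = glucose in product, i.e. 2370×0.286 = (1−0.481)·n10·0.689.
n10 = 677.82/(0.689×0.519) = 1895.5 kg/s.

1896 kg/s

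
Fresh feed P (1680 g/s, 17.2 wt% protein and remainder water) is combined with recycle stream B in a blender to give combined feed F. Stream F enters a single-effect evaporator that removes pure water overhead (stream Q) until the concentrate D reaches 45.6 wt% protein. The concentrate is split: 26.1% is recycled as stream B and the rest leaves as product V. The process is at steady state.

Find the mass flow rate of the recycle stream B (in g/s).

223.8 g/s

Overall protein balance (none leaves overhead): protein in fresh feed = protein in product, i.e. 1680×0.172 = (1−0.261)·D·0.456.
D = 288.96/(0.456×0.739) = 857.49 g/s.
Recycle B = 0.261×857.49 = 223.8 g/s.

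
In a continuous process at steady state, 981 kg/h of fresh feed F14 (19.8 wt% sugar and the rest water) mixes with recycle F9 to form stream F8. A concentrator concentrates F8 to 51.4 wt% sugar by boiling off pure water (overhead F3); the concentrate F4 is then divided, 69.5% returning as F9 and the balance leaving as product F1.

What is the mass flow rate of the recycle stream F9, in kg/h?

Overall sugar balance (none leaves overhead): sugar in fresh feed = sugar in product, i.e. 981×0.198 = (1−0.695)·F4·0.514.
F4 = 194.24/(0.514×0.305) = 1239 kg/h.
Recycle F9 = 0.695×1239 = 861.1 kg/h.

861.1 kg/h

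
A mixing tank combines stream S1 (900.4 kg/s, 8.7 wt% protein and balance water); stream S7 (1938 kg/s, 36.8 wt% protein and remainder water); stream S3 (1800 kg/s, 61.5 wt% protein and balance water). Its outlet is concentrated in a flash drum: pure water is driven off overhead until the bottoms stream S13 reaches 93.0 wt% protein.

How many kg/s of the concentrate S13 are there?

2041 kg/s

protein entering = 900.4×0.087 + 1938×0.368 + 1800×0.615 = 1898.5 kg/s.
All protein reports to S13, so S13 = 1898.5/0.930 = 2041.4 kg/s.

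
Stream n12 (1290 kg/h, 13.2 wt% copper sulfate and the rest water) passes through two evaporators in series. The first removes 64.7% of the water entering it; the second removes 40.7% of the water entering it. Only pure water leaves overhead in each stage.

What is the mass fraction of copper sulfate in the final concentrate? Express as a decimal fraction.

0.421

water in feed = 1290×0.868 = 1119.7 kg/h.
After stage 1: water left = (1−0.647)×1119.7 = 395.26; stream total = 565.54 kg/h.
After stage 2: water left = (1−0.407)×395.26 = 234.39; final concentrate = 404.67 kg/h.
copper sulfate fraction = 170.28/404.67 = 0.421.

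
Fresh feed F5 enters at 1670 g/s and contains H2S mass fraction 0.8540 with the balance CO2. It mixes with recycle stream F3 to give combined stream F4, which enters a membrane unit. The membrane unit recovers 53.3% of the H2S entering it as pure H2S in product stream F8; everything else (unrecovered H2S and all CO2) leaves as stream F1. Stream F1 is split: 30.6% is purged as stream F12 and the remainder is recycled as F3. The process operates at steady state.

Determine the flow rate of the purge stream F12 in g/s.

CO2 enters only via F5 and leaves only via the purge: 1670×0.146 = 0.306×(CO2 in F1), and the membrane unit passes all CO2, so CO2 in F4 = CO2 in F1 = 796.8 g/s.
H2S in F4: m_A = 1670×0.854 + (1−0.306)·(1−0.533)·m_A, so m_A = 1426.2/0.6759 = 2110 g/s.
F1 = (1−0.533)×2110 + 796.8 = 1782.2 g/s.
Purge F12 = 0.306×1782.2 = 545.35 g/s.

545.3 g/s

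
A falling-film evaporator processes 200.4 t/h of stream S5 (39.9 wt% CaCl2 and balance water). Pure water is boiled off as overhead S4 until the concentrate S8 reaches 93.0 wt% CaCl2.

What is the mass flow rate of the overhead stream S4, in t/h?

114.4 t/h

CaCl2 is conserved: 200.4×0.399 = 79.96 t/h all reports to the concentrate.
Concentrate = 79.96/(target fraction) = 85.978 t/h.
Overhead = 200.4 − 85.978 = 114.42 t/h.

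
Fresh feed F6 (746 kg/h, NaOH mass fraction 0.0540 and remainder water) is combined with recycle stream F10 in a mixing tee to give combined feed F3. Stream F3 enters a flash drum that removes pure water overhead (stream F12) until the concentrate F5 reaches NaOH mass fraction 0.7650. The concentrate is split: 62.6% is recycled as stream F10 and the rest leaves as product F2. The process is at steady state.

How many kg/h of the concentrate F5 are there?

140.8 kg/h

Overall NaOH balance (none leaves overhead): NaOH in fresh feed = NaOH in product, i.e. 746×0.054 = (1−0.626)·F5·0.765.
F5 = 40.284/(0.765×0.374) = 140.8 kg/h.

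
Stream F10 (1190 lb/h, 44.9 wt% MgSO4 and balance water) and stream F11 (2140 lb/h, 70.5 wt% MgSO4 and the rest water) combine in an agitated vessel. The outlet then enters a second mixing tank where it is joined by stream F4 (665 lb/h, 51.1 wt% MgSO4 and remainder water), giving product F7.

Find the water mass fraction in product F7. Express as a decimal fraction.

0.4035

Overall, product flow = 3995 lb/h.
water in = 1190×0.551 + 2140×0.295 + 665×0.489 = 1612.2 lb/h.
water fraction in F7 = 0.4035.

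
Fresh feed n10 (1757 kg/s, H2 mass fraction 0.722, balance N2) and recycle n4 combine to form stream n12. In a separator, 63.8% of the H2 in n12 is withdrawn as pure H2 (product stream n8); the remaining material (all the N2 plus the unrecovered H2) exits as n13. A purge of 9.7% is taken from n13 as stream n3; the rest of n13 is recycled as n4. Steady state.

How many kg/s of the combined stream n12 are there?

N2 enters only via n10 and leaves only via the purge: 1757×0.278 = 0.097×(N2 in n13), and the separator passes all N2, so N2 in n12 = N2 in n13 = 5035.5 kg/s.
H2 in n12: m_A = 1757×0.722 + (1−0.097)·(1−0.638)·m_A, so m_A = 1268.6/0.6731 = 1884.6 kg/s.
n12 = 1884.6 + 5035.5 = 6920.1 kg/s.

6920 kg/s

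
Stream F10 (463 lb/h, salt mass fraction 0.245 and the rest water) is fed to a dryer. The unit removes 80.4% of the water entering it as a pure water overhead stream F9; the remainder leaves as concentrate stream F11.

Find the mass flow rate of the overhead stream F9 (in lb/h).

water entering = 463×0.755 = 349.56 lb/h; overhead removed = 0.804×349.56 = 281.05 lb/h.

281.1 lb/h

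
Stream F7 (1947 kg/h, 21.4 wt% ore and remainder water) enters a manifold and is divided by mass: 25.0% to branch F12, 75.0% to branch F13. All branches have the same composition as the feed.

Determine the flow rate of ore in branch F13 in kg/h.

Branch F13 total = 0.750×1947 = 1460.2 kg/h.
ore in F13 = 0.214×1460.2 = 312.49 kg/h.

312.5 kg/h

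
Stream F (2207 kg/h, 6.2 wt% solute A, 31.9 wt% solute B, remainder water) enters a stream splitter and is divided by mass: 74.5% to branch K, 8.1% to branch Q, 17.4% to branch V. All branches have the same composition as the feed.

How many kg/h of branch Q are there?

178.8 kg/h

Branch Q flow = 0.081×2207 = 178.77 kg/h.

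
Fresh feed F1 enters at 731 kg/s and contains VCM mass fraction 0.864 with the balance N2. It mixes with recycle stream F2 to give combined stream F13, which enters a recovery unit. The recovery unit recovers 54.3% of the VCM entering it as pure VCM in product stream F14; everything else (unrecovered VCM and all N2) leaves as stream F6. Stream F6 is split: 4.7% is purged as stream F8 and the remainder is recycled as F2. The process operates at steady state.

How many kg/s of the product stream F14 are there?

VCM in F13: m_A = 731×0.864 + (1−0.047)·(1−0.543)·m_A, so m_A = 631.58/0.5645 = 1118.9 kg/s.
Product F14 = 0.543×1118.9 = 607.55 kg/s.

607.6 kg/s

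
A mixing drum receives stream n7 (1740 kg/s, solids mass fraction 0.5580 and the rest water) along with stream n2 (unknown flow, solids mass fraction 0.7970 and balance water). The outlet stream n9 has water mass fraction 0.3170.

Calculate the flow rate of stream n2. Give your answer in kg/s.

1908 kg/s

Let n2 be the unknown flow. Total out = 1740 + n2.
water balance: 769.08 + 0.203·n2 = 0.317·(1740 + n2)
(0.203 − 0.317)·n2 = 0.317×1740 − 769.08 = -217.5
n2 = -217.5 / -0.114 = 1907.9 kg/s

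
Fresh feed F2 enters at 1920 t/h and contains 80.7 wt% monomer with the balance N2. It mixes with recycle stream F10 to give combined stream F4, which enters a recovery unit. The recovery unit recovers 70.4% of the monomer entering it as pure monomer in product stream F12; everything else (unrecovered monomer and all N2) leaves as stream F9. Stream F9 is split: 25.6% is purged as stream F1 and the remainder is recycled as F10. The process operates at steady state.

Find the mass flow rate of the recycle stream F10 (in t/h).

N2 enters only via F2 and leaves only via the purge: 1920×0.193 = 0.256×(N2 in F9), and the recovery unit passes all N2, so N2 in F4 = N2 in F9 = 1447.5 t/h.
monomer in F4: m_A = 1920×0.807 + (1−0.256)·(1−0.704)·m_A, so m_A = 1549.4/0.7798 = 1987 t/h.
F9 = (1−0.704)×1987 + 1447.5 = 2035.7 t/h.
Recycle F10 = (1−0.256)×2035.7 = 1514.5 t/h.

1515 t/h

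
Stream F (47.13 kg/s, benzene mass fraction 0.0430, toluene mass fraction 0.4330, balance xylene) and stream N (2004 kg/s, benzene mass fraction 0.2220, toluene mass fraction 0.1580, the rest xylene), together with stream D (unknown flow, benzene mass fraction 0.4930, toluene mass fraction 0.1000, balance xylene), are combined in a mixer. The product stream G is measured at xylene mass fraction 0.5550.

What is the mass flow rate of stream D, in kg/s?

Let D be the unknown flow. Total out = 2051.1 + D.
xylene balance: 1267.2 + 0.407·D = 0.555·(2051.1 + D)
(0.407 − 0.555)·D = 0.555×2051.1 − 1267.2 = -128.8
D = -128.8 / -0.148 = 870.26 kg/s

870.3 kg/s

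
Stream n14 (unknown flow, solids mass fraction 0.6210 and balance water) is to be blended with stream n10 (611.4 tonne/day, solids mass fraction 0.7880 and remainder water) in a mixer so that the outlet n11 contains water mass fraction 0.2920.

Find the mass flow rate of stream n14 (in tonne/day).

Let n14 be the unknown flow. Total out = 611.4 + n14.
water balance: 129.62 + 0.379·n14 = 0.292·(611.4 + n14)
(0.379 − 0.292)·n14 = 0.292×611.4 − 129.62 = 48.912
n14 = 48.912 / 0.087 = 562.21 tonne/day

562.2 tonne/day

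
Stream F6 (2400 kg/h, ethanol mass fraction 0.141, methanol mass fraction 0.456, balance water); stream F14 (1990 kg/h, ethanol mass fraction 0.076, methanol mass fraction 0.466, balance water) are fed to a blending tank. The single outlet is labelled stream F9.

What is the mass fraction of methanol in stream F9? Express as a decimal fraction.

0.461

Total flow out = 2400 + 1990 = 4390 kg/h.
methanol in = 2400×0.456 + 1990×0.466 = 2021.7 kg/h.
methanol mass fraction in F9 = 2021.7/4390 = 0.461.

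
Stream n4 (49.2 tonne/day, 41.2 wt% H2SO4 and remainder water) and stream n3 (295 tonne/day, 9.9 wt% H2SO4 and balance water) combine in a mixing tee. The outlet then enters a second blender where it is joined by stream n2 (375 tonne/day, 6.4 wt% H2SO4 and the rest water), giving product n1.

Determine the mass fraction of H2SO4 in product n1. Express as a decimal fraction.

0.102

Overall, product flow = 719.2 tonne/day.
H2SO4 in = 49.2×0.412 + 295×0.099 + 375×0.064 = 73.475 tonne/day.
H2SO4 fraction in n1 = 0.102.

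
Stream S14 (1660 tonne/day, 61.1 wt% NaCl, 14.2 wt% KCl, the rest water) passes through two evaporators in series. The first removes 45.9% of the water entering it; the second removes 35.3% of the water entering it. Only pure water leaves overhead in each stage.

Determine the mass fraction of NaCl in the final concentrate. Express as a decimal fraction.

0.728

water in feed = 1660×0.247 = 410.02 tonne/day.
After stage 1: water left = (1−0.459)×410.02 = 221.82; stream total = 1471.8 tonne/day.
After stage 2: water left = (1−0.353)×221.82 = 143.52; final concentrate = 1393.5 tonne/day.
NaCl fraction = 1014.3/1393.5 = 0.728.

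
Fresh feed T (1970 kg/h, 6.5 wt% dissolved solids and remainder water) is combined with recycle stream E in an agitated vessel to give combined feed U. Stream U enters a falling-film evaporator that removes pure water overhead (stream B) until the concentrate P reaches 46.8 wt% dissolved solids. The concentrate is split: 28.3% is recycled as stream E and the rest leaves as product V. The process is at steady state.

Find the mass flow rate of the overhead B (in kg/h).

1696 kg/h

Overall dissolved solids balance (none leaves overhead): dissolved solids in fresh feed = dissolved solids in product, i.e. 1970×0.065 = (1−0.283)·P·0.468.
P = 128.05/(0.468×0.717) = 381.61 kg/h.
Recycle E = 0.283×381.61 = 107.99 kg/h.
Combined feed U = 1970 + 107.99 = 2078 kg/h.
Overhead B = U − P = 2078 − 381.61 = 1696.4 kg/h.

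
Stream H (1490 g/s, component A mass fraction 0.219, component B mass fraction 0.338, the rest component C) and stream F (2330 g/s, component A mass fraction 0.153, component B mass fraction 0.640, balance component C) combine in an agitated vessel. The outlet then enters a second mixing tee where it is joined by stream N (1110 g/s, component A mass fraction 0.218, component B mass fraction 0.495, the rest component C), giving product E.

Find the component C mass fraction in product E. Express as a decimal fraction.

Overall, product flow = 4930 g/s.
component C in = 1490×0.443 + 2330×0.207 + 1110×0.287 = 1461 g/s.
component C fraction in E = 0.296.

0.296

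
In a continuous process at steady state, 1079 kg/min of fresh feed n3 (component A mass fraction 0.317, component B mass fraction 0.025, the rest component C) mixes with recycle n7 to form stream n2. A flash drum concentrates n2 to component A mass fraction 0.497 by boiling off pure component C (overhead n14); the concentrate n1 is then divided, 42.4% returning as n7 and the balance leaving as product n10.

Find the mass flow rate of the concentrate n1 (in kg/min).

Overall component A balance (none leaves overhead): component A in fresh feed = component A in product, i.e. 1079×0.317 = (1−0.424)·n1·0.497.
n1 = 342.04/(0.497×0.576) = 1194.8 kg/min.

1195 kg/min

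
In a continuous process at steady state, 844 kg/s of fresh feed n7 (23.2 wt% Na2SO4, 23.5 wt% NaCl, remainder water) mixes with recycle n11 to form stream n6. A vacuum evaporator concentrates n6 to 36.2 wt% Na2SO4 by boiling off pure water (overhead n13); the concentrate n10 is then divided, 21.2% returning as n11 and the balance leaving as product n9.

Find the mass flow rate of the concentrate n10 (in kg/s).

686.4 kg/s

Overall Na2SO4 balance (none leaves overhead): Na2SO4 in fresh feed = Na2SO4 in product, i.e. 844×0.232 = (1−0.212)·n10·0.362.
n10 = 195.81/(0.362×0.788) = 686.43 kg/s.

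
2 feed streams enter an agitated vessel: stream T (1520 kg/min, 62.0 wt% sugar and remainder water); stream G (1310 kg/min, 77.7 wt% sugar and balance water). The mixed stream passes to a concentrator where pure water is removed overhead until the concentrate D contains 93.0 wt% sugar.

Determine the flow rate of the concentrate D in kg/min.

2108 kg/min

sugar entering = 1520×0.620 + 1310×0.777 = 1960.3 kg/min.
All sugar reports to D, so D = 1960.3/0.930 = 2107.8 kg/min.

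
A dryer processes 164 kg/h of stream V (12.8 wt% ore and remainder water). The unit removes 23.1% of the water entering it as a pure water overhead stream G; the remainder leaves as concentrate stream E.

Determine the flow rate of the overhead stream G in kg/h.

water entering = 164×0.872 = 143.01 kg/h; overhead removed = 0.231×143.01 = 33.035 kg/h.

33.03 kg/h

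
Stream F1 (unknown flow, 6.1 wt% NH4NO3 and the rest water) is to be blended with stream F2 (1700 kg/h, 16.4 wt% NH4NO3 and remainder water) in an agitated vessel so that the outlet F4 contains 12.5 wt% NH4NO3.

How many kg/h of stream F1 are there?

Let F1 be the unknown flow. Total out = 1700 + F1.
NH4NO3 balance: 278.8 + 0.061·F1 = 0.125·(1700 + F1)
(0.061 − 0.125)·F1 = 0.125×1700 − 278.8 = -66.3
F1 = -66.3 / -0.064 = 1035.9 kg/h

1036 kg/h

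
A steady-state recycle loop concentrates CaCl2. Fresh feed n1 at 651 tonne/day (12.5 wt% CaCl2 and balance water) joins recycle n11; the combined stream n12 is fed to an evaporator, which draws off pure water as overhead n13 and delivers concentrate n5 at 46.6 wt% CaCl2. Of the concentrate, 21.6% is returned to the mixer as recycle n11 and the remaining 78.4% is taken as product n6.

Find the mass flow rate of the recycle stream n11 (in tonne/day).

48.11 tonne/day

Overall CaCl2 balance (none leaves overhead): CaCl2 in fresh feed = CaCl2 in product, i.e. 651×0.125 = (1−0.216)·n5·0.466.
n5 = 81.375/(0.466×0.784) = 222.74 tonne/day.
Recycle n11 = 0.216×222.74 = 48.111 tonne/day.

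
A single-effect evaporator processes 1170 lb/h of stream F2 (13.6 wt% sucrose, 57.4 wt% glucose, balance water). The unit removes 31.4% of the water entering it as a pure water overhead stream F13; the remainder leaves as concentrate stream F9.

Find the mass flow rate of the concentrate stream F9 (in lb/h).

1063 lb/h

water entering = 1170×0.290 = 339.3 lb/h; overhead removed = 0.314×339.3 = 106.54 lb/h.
Concentrate = 1170 − 106.54 = 1063.5 lb/h.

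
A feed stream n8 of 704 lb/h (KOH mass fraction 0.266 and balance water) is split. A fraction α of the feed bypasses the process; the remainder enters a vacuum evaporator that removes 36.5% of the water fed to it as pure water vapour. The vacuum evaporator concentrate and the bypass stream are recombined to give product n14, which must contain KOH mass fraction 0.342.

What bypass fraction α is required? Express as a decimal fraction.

All 704×0.266 = 187.26 lb/h of KOH reaches n14, so n14 = 187.26/0.342 = 547.56 lb/h and vapour = 156.44 lb/h.
The evaporator receives (1−α)·704 of feed at 0.734 water and removes 0.365 of that water:
0.365×0.734×(1−α)×704 = 156.44
(1−α) = 156.44/188.61 = 0.8295;  α = 0.1705.

0.171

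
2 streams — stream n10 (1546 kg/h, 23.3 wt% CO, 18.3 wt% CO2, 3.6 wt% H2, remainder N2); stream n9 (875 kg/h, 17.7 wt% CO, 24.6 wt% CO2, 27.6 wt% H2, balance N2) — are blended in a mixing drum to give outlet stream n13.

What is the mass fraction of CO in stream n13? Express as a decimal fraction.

Total flow out = 1546 + 875 = 2421 kg/h.
CO in = 1546×0.233 + 875×0.177 = 515.09 kg/h.
CO mass fraction in n13 = 515.09/2421 = 0.213.

0.213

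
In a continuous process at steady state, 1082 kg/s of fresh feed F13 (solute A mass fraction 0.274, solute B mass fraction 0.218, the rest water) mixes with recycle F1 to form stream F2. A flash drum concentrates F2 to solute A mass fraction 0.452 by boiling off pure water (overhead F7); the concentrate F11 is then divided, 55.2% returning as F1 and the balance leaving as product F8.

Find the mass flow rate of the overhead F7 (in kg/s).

426.1 kg/s

Overall solute A balance (none leaves overhead): solute A in fresh feed = solute A in product, i.e. 1082×0.274 = (1−0.552)·F11·0.452.
F11 = 296.47/(0.452×0.448) = 1464.1 kg/s.
Recycle F1 = 0.552×1464.1 = 808.17 kg/s.
Combined feed F2 = 1082 + 808.17 = 1890.2 kg/s.
Overhead F7 = F2 − F11 = 1890.2 − 1464.1 = 426.1 kg/s.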